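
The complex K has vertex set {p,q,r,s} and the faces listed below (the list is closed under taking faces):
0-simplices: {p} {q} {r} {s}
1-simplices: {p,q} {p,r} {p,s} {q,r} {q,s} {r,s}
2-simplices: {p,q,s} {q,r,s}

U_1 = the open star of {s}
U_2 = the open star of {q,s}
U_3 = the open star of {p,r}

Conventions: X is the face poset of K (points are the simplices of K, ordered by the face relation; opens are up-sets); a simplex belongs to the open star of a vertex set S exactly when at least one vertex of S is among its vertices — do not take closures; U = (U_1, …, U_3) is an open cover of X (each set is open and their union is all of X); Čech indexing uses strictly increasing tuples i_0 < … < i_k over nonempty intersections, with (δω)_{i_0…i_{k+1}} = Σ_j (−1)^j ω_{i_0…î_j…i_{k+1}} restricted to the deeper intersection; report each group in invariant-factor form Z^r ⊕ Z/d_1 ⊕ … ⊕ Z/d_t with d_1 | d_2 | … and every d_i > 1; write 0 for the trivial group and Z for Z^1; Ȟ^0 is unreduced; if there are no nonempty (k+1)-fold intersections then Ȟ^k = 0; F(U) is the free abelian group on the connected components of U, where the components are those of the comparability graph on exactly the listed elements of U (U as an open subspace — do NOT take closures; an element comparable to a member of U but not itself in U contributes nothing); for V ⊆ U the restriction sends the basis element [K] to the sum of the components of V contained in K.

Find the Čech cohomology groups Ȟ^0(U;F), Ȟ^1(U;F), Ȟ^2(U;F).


Ȟ^0 ≅ Z; Ȟ^1 ≅ Z; Ȟ^2 ≅ 0

nonempty overlaps:
  U1={{s},{p,s},{q,s},{r,s},{p,q,s},{q,r,s}} U2={{q},{s},{p,q},{p,s},{q,r},{q,s},{r,s},{p,q,s},{q,r,s}} U3={{p},{r},{p,q},{p,r},{p,s},{q,r},{r,s},{p,q,s},{q,r,s}}
  U12={{s},{p,s},{q,s},{r,s},{p,q,s},{q,r,s}} U13={{p,s},{r,s},{p,q,s},{q,r,s}} U23={{p,q},{p,s},{q,r},{r,s},{p,q,s},{q,r,s}}
  U123={{p,s},{r,s},{p,q,s},{q,r,s}}
components per intersection:
  U1: {{s},{p,s},{q,s},{r,s},{p,q,s},{q,r,s}}
  U2: {{q},{s},{p,q},{p,s},{q,r},{q,s},{r,s},{p,q,s},{q,r,s}}
  U3: {{p},{r},{p,q},{p,r},{p,s},{q,r},{r,s},{p,q,s},{q,r,s}}
  U12: {{s},{p,s},{q,s},{r,s},{p,q,s},{q,r,s}}
  U13: {{p,s},{p,q,s}} {{r,s},{q,r,s}}
  U23: {{p,q},{p,s},{p,q,s}} {{q,r},{r,s},{q,r,s}}
  U123: {{p,s},{p,q,s}} {{r,s},{q,r,s}}
C dims 3,5,2; δ0: rk 2, SNF 1^2; δ1: rk 2, SNF 1^2
degree 0: 3−2−0 = 1 → Ȟ^0 ≅ Z
degree 1: 5−2−2 = 1 → Ȟ^1 ≅ Z
degree 2: 2−0−2 = 0 → Ȟ^2 ≅ 0


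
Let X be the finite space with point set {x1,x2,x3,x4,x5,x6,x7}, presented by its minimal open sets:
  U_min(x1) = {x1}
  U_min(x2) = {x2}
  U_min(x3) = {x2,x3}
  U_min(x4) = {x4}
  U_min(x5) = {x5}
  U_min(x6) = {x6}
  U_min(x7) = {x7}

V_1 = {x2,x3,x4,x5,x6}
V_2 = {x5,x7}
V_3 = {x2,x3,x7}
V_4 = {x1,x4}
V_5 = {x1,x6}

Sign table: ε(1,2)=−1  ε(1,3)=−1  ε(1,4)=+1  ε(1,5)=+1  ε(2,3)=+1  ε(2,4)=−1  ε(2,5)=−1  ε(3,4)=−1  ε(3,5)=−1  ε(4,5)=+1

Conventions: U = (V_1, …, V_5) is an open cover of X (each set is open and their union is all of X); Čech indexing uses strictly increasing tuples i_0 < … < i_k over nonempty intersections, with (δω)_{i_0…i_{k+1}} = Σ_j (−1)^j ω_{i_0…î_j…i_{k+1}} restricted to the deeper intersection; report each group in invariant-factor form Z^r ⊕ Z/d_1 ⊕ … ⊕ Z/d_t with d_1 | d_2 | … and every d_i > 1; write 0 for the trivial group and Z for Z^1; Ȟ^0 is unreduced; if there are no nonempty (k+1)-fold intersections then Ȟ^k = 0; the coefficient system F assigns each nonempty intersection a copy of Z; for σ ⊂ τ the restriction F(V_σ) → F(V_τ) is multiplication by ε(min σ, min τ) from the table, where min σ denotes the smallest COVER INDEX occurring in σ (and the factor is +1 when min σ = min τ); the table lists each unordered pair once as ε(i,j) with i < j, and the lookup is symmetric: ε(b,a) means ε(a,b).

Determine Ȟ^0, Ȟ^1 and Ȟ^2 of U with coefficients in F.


Ȟ^0 = Z, Ȟ^1 = Z^2, Ȟ^2 = 0

nonempty overlaps:
  V12={x5} V13={x2,x3} V14={x4} V15={x6} V23={x7} V45={x1}
C dims 5,6; δ0: rk 4, SNF 1^4
degree 0: 5−4−0 = 1 → Ȟ^0 ≅ Z
degree 1: 6−0−4 = 2 → Ȟ^1 ≅ Z^2
degree 2: 0−0−0 = 0 → Ȟ^2 ≅ 0


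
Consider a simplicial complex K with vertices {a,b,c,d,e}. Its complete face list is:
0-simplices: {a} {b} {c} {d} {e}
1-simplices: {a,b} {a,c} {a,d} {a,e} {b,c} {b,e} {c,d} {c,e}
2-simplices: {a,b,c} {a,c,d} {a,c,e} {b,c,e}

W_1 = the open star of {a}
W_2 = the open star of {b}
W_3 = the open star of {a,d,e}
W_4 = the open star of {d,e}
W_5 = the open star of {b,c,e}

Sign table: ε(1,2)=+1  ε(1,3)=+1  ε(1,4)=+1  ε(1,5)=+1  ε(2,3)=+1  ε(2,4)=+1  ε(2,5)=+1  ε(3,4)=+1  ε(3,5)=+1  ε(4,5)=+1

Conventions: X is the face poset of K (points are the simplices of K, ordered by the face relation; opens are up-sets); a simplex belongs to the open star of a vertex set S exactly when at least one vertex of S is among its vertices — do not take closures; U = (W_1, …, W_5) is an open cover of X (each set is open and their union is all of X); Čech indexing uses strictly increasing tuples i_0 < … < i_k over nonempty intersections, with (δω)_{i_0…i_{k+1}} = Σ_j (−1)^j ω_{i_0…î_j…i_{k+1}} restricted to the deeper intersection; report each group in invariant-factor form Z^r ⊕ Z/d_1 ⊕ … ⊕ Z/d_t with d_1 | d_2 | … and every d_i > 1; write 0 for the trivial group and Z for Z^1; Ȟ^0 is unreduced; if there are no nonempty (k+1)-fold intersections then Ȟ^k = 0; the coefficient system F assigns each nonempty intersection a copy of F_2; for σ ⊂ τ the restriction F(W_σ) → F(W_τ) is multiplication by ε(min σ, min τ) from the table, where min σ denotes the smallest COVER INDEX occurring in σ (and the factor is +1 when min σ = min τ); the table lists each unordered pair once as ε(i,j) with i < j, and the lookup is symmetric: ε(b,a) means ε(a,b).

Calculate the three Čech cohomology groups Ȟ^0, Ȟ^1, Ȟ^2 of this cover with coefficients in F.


nonempty intersections:
  W1={{a},{a,b},{a,c},{a,d},{a,e},{a,b,c},{a,c,d},{a,c,e}} W2={{b},{a,b},{b,c},{b,e},{a,b,c},{b,c,e}} W3={{a},{d},{e},{a,b},{a,c},{a,d},{a,e},{b,e},{c,d},{c,e},{a,b,c},{a,c,d},{a,c,e},{b,c,e}} W4={{d},{e},{a,d},{a,e},{b,e},{c,d},{c,e},{a,c,d},{a,c,e},{b,c,e}} W5={{b},{c},{e},{a,b},{a,c},{a,e},{b,c},{b,e},{c,d},{c,e},{a,b,c},{a,c,d},{a,c,e},{b,c,e}}
  W12={{a,b},{a,b,c}} W13={{a},{a,b},{a,c},{a,d},{a,e},{a,b,c},{a,c,d},{a,c,e}} W14={{a,d},{a,e},{a,c,d},{a,c,e}} W15={{a,b},{a,c},{a,e},{a,b,c},{a,c,d},{a,c,e}} W23={{a,b},{b,e},{a,b,c},{b,c,e}} W24={{b,e},{b,c,e}} W25={{b},{a,b},{b,c},{b,e},{a,b,c},{b,c,e}} W34={{d},{e},{a,d},{a,e},{b,e},{c,d},{c,e},{a,c,d},{a,c,e},{b,c,e}} W35={{e},{a,b},{a,c},{a,e},{b,e},{c,d},{c,e},{a,b,c},{a,c,d},{a,c,e},{b,c,e}} W45={{e},{a,e},{b,e},{c,d},{c,e},{a,c,d},{a,c,e},{b,c,e}}
  W123={{a,b},{a,b,c}} W125={{a,b},{a,b,c}} W134={{a,d},{a,e},{a,c,d},{a,c,e}} W135={{a,b},{a,c},{a,e},{a,b,c},{a,c,d},{a,c,e}} W145={{a,e},{a,c,d},{a,c,e}} W234={{b,e},{b,c,e}} W235={{a,b},{b,e},{a,b,c},{b,c,e}} W245={{b,e},{b,c,e}} W345={{e},{a,e},{b,e},{c,d},{c,e},{a,c,d},{a,c,e},{b,c,e}}
  W1235={{a,b},{a,b,c}} W1345={{a,e},{a,c,d},{a,c,e}} W2345={{b,e},{b,c,e}}
C dims 5,10,9,3; δ0: rk_F2 4; δ1: rk_F2 6; δ2: rk_F2 3
Ȟ^0: (5−4)−0=1 ⇒ Z/2
Ȟ^1: (10−6)−4=0 ⇒ 0
Ȟ^2: (9−3)−6=0 ⇒ 0

Ȟ^0(U;F) ≅ Z/2, Ȟ^1(U;F) ≅ 0, Ȟ^2(U;F) ≅ 0


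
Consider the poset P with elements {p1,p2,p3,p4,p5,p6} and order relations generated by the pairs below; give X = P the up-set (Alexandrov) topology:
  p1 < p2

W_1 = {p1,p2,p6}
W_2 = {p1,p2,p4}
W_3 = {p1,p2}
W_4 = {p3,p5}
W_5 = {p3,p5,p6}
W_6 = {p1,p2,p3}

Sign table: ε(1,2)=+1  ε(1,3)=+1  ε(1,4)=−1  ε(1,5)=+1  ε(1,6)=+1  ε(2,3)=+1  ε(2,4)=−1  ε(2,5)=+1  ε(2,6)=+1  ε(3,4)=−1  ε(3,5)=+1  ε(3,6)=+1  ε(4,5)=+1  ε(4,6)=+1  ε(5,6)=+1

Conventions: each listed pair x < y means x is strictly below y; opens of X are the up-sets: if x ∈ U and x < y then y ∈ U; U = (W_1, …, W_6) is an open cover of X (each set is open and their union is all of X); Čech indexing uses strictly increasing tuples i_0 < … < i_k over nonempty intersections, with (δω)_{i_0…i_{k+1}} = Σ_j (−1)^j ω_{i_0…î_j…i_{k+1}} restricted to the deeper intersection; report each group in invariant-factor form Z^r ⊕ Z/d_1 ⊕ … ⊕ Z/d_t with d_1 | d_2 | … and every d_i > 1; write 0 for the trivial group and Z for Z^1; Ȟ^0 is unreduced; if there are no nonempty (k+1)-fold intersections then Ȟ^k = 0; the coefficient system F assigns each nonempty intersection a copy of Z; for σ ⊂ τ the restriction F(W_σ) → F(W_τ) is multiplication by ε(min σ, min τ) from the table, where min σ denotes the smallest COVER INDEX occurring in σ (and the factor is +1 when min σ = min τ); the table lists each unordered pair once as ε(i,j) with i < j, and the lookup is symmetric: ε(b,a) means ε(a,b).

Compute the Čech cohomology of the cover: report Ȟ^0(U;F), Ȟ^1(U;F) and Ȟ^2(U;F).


Ȟ^0 = Z, Ȟ^1 = Z, Ȟ^2 = 0

cover nerve:
  W12={p1,p2} W13={p1,p2} W15={p6} W16={p1,p2} W23={p1,p2} W26={p1,p2} W36={p1,p2} W45={p3,p5} W46={p3} W56={p3}
  W123={p1,p2} W126={p1,p2} W136={p1,p2} W236={p1,p2} W456={p3}
  W1236={p1,p2}
C dims 6,10,5,1; δ0: rk 5, SNF 1^5; δ1: rk 4, SNF 1^4; δ2: rk 1, SNF 1^1
Ȟ^0: (6−5)−0=1 ⇒ Z
Ȟ^1: (10−4)−5=1 ⇒ Z
Ȟ^2: (5−1)−4=0 ⇒ 0


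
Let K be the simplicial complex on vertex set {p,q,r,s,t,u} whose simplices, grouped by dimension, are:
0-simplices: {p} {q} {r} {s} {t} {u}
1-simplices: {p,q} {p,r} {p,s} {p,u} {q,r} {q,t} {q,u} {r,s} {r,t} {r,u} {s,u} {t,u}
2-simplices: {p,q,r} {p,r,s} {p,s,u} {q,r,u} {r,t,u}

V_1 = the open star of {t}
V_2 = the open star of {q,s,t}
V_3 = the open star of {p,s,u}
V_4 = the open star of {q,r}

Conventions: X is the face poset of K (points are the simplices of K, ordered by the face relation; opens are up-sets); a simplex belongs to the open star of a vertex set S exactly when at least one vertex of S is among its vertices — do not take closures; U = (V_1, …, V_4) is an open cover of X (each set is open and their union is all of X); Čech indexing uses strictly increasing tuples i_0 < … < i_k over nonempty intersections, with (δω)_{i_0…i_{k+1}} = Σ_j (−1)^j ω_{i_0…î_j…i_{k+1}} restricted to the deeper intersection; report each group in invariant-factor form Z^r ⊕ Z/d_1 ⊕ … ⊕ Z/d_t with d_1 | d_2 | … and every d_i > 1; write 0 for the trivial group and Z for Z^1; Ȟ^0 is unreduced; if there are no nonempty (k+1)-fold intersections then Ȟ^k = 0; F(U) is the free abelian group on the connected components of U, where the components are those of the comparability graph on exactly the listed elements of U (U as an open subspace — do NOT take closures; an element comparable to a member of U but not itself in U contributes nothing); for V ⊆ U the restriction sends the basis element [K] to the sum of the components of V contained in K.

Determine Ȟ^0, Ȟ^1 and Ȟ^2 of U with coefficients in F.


Ȟ^0 = Z,  Ȟ^1 = Z^2,  Ȟ^2 = 0

nonempty intersections:
  V1={{t},{q,t},{r,t},{t,u},{r,t,u}} V2={{q},{s},{t},{p,q},{p,s},{q,r},{q,t},{q,u},{r,s},{r,t},{s,u},{t,u},{p,q,r},{p,r,s},{p,s,u},{q,r,u},{r,t,u}} V3={{p},{s},{u},{p,q},{p,r},{p,s},{p,u},{q,u},{r,s},{r,u},{s,u},{t,u},{p,q,r},{p,r,s},{p,s,u},{q,r,u},{r,t,u}} V4={{q},{r},{p,q},{p,r},{q,r},{q,t},{q,u},{r,s},{r,t},{r,u},{p,q,r},{p,r,s},{q,r,u},{r,t,u}}
  V12={{t},{q,t},{r,t},{t,u},{r,t,u}} V13={{t,u},{r,t,u}} V14={{q,t},{r,t},{r,t,u}} V23={{s},{p,q},{p,s},{q,u},{r,s},{s,u},{t,u},{p,q,r},{p,r,s},{p,s,u},{q,r,u},{r,t,u}} V24={{q},{p,q},{q,r},{q,t},{q,u},{r,s},{r,t},{p,q,r},{p,r,s},{q,r,u},{r,t,u}} V34={{p,q},{p,r},{q,u},{r,s},{r,u},{p,q,r},{p,r,s},{q,r,u},{r,t,u}}
  V123={{t,u},{r,t,u}} V124={{q,t},{r,t},{r,t,u}} V134={{r,t,u}} V234={{p,q},{q,u},{r,s},{p,q,r},{p,r,s},{q,r,u},{r,t,u}}
  V1234={{r,t,u}}
components per intersection:
  V1: {{t},{q,t},{r,t},{t,u},{r,t,u}}
  V2: {{q},{t},{p,q},{q,r},{q,t},{q,u},{r,t},{t,u},{p,q,r},{q,r,u},{r,t,u}} {{s},{p,s},{r,s},{s,u},{p,r,s},{p,s,u}}
  V3: {{p},{s},{u},{p,q},{p,r},{p,s},{p,u},{q,u},{r,s},{r,u},{s,u},{t,u},{p,q,r},{p,r,s},{p,s,u},{q,r,u},{r,t,u}}
  V4: {{q},{r},{p,q},{p,r},{q,r},{q,t},{q,u},{r,s},{r,t},{r,u},{p,q,r},{p,r,s},{q,r,u},{r,t,u}}
  V12: {{t},{q,t},{r,t},{t,u},{r,t,u}}
  V13: {{t,u},{r,t,u}}
  V14: {{q,t}} {{r,t},{r,t,u}}
  V23: {{s},{p,s},{r,s},{s,u},{p,r,s},{p,s,u}} {{p,q},{p,q,r}} {{q,u},{q,r,u}} {{t,u},{r,t,u}}
  V24: {{q},{p,q},{q,r},{q,t},{q,u},{p,q,r},{q,r,u}} {{r,s},{p,r,s}} {{r,t},{r,t,u}}
  V34: {{p,q},{p,r},{r,s},{p,q,r},{p,r,s}} {{q,u},{r,u},{q,r,u},{r,t,u}}
  V123: {{t,u},{r,t,u}}
  V124: {{q,t}} {{r,t},{r,t,u}}
  V134: {{r,t,u}}
  V234: {{p,q},{p,q,r}} {{q,u},{q,r,u}} {{r,s},{p,r,s}} {{r,t,u}}
  V1234: {{r,t,u}}
C dims 5,13,8,1; δ0: rk 4, SNF 1^4; δ1: rk 7, SNF 1^7; δ2: rk 1, SNF 1^1
Ȟ^0: (5−4)−0=1 ⇒ Z
Ȟ^1: (13−7)−4=2 ⇒ Z^2
Ȟ^2: (8−1)−7=0 ⇒ 0


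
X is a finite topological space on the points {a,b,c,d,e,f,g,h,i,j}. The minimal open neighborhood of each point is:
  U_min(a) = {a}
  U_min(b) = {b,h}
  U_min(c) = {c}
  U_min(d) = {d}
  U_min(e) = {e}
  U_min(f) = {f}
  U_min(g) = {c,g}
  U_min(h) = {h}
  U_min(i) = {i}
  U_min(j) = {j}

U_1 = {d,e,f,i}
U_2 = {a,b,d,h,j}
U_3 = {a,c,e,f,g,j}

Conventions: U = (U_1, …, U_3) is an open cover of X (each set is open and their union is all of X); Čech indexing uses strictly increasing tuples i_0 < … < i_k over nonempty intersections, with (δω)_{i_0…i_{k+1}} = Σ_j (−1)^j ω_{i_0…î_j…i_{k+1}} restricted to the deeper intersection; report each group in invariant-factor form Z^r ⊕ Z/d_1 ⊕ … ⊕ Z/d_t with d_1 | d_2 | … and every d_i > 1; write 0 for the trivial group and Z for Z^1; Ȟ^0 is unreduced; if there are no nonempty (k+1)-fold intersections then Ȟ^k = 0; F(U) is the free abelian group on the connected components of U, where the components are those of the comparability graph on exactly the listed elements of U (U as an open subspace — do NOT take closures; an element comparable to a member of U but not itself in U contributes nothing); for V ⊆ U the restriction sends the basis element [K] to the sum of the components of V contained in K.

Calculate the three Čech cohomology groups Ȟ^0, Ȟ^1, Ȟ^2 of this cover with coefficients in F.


Ȟ^0 = Z^8, Ȟ^1 = 0, Ȟ^2 = 0

nerve of the cover:
  U12={d} U13={e,f} U23={a,j}
components per intersection:
  U1: {d} {e} {f} {i}
  U2: {a} {b,h} {d} {j}
  U3: {a} {c,g} {e} {f} {j}
  U12: {d}
  U13: {e} {f}
  U23: {a} {j}
C dims 13,5; δ0: rk 5, SNF 1^5
Ȟ^0 = (13 − 5) − 0 = 8, so Ȟ^0 ≅ Z^8
Ȟ^1 = (5 − 0) − 5 = 0, so Ȟ^1 ≅ 0
Ȟ^2 = (0 − 0) − 0 = 0, so Ȟ^2 ≅ 0


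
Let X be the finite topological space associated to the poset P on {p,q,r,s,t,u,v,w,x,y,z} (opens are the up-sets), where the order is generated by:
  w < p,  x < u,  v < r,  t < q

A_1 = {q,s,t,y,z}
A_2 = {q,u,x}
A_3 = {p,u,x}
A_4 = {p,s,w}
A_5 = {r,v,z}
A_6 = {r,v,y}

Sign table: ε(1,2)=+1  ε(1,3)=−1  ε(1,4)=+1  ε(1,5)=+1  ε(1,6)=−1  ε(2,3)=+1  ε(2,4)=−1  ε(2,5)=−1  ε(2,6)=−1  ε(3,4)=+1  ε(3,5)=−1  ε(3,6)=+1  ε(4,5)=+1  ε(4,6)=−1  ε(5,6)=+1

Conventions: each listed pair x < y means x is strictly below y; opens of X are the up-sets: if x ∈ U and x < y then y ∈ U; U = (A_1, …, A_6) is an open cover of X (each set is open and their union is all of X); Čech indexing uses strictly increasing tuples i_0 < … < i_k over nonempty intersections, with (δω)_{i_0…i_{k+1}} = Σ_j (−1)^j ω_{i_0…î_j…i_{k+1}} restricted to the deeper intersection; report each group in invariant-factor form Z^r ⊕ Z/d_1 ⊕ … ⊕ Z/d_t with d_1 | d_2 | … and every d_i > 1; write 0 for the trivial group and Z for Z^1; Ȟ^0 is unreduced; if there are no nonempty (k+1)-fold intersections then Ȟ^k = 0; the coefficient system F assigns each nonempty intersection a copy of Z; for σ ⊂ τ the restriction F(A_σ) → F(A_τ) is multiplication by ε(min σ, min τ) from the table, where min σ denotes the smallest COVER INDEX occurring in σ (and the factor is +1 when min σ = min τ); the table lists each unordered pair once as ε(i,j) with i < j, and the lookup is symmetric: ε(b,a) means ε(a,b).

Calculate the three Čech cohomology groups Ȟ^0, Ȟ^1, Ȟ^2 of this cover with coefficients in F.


cover nerve:
  A12={q} A14={s} A15={z} A16={y} A23={u,x} A34={p} A56={r,v}
C dims 6,7; δ0: rk 6, SNF 1^5·2
Ȟ^0: (6−6)−0=0 ⇒ 0
Ȟ^1: (7−0)−6=1 plus torsion [2] ⇒ Z ⊕ Z/2
Ȟ^2: (0−0)−0=0 ⇒ 0

Ȟ^0 ≅ 0,  Ȟ^1 ≅ Z ⊕ Z/2,  Ȟ^2 ≅ 0


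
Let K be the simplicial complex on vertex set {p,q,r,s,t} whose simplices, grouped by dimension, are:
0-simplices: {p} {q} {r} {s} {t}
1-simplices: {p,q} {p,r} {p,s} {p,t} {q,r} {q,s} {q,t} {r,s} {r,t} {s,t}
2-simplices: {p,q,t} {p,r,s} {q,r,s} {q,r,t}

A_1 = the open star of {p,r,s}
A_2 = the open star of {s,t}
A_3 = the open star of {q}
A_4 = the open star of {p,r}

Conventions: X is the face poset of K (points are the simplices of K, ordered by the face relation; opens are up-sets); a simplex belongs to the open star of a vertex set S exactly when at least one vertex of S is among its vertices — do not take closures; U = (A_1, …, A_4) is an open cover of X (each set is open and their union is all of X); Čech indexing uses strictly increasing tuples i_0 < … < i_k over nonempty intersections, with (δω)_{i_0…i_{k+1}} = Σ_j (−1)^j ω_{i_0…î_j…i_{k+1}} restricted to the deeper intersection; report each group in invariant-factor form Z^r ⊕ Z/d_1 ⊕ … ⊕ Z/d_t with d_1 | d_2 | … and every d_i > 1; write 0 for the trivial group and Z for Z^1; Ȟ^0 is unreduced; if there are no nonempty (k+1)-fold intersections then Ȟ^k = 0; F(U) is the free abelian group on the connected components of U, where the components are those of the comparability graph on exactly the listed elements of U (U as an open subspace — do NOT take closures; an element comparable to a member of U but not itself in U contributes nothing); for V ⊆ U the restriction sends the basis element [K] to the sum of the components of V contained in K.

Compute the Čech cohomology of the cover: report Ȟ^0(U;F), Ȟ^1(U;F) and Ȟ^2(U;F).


nerve of the cover:
  A1={{p},{r},{s},{p,q},{p,r},{p,s},{p,t},{q,r},{q,s},{r,s},{r,t},{s,t},{p,q,t},{p,r,s},{q,r,s},{q,r,t}} A2={{s},{t},{p,s},{p,t},{q,s},{q,t},{r,s},{r,t},{s,t},{p,q,t},{p,r,s},{q,r,s},{q,r,t}} A3={{q},{p,q},{q,r},{q,s},{q,t},{p,q,t},{q,r,s},{q,r,t}} A4={{p},{r},{p,q},{p,r},{p,s},{p,t},{q,r},{r,s},{r,t},{p,q,t},{p,r,s},{q,r,s},{q,r,t}}
  A12={{s},{p,s},{p,t},{q,s},{r,s},{r,t},{s,t},{p,q,t},{p,r,s},{q,r,s},{q,r,t}} A13={{p,q},{q,r},{q,s},{p,q,t},{q,r,s},{q,r,t}} A14={{p},{r},{p,q},{p,r},{p,s},{p,t},{q,r},{r,s},{r,t},{p,q,t},{p,r,s},{q,r,s},{q,r,t}} A23={{q,s},{q,t},{p,q,t},{q,r,s},{q,r,t}} A24={{p,s},{p,t},{r,s},{r,t},{p,q,t},{p,r,s},{q,r,s},{q,r,t}} A34={{p,q},{q,r},{p,q,t},{q,r,s},{q,r,t}}
  A123={{q,s},{p,q,t},{q,r,s},{q,r,t}} A124={{p,s},{p,t},{r,s},{r,t},{p,q,t},{p,r,s},{q,r,s},{q,r,t}} A134={{p,q},{q,r},{p,q,t},{q,r,s},{q,r,t}} A234={{p,q,t},{q,r,s},{q,r,t}}
  A1234={{p,q,t},{q,r,s},{q,r,t}}
components per intersection:
  A1: {{p},{r},{s},{p,q},{p,r},{p,s},{p,t},{q,r},{q,s},{r,s},{r,t},{s,t},{p,q,t},{p,r,s},{q,r,s},{q,r,t}}
  A2: {{s},{t},{p,s},{p,t},{q,s},{q,t},{r,s},{r,t},{s,t},{p,q,t},{p,r,s},{q,r,s},{q,r,t}}
  A3: {{q},{p,q},{q,r},{q,s},{q,t},{p,q,t},{q,r,s},{q,r,t}}
  A4: {{p},{r},{p,q},{p,r},{p,s},{p,t},{q,r},{r,s},{r,t},{p,q,t},{p,r,s},{q,r,s},{q,r,t}}
  A12: {{s},{p,s},{q,s},{r,s},{s,t},{p,r,s},{q,r,s}} {{p,t},{p,q,t}} {{r,t},{q,r,t}}
  A13: {{p,q},{p,q,t}} {{q,r},{q,s},{q,r,s},{q,r,t}}
  A14: {{p},{r},{p,q},{p,r},{p,s},{p,t},{q,r},{r,s},{r,t},{p,q,t},{p,r,s},{q,r,s},{q,r,t}}
  A23: {{q,s},{q,r,s}} {{q,t},{p,q,t},{q,r,t}}
  A24: {{p,s},{r,s},{p,r,s},{q,r,s}} {{p,t},{p,q,t}} {{r,t},{q,r,t}}
  A34: {{p,q},{p,q,t}} {{q,r},{q,r,s},{q,r,t}}
  A123: {{q,s},{q,r,s}} {{p,q,t}} {{q,r,t}}
  A124: {{p,s},{r,s},{p,r,s},{q,r,s}} {{p,t},{p,q,t}} {{r,t},{q,r,t}}
  A134: {{p,q},{p,q,t}} {{q,r},{q,r,s},{q,r,t}}
  A234: {{p,q,t}} {{q,r,s}} {{q,r,t}}
  A1234: {{p,q,t}} {{q,r,s}} {{q,r,t}}
C dims 4,13,11,3; δ0: rk 3, SNF 1^3; δ1: rk 8, SNF 1^8; δ2: rk 3, SNF 1^3
Ȟ^0 = (4 − 3) − 0 = 1, so Ȟ^0 ≅ Z
Ȟ^1 = (13 − 8) − 3 = 2, so Ȟ^1 ≅ Z^2
Ȟ^2 = (11 − 3) − 8 = 0, so Ȟ^2 ≅ 0

Ȟ^0(U;F) ≅ Z; Ȟ^1(U;F) ≅ Z^2; Ȟ^2(U;F) ≅ 0


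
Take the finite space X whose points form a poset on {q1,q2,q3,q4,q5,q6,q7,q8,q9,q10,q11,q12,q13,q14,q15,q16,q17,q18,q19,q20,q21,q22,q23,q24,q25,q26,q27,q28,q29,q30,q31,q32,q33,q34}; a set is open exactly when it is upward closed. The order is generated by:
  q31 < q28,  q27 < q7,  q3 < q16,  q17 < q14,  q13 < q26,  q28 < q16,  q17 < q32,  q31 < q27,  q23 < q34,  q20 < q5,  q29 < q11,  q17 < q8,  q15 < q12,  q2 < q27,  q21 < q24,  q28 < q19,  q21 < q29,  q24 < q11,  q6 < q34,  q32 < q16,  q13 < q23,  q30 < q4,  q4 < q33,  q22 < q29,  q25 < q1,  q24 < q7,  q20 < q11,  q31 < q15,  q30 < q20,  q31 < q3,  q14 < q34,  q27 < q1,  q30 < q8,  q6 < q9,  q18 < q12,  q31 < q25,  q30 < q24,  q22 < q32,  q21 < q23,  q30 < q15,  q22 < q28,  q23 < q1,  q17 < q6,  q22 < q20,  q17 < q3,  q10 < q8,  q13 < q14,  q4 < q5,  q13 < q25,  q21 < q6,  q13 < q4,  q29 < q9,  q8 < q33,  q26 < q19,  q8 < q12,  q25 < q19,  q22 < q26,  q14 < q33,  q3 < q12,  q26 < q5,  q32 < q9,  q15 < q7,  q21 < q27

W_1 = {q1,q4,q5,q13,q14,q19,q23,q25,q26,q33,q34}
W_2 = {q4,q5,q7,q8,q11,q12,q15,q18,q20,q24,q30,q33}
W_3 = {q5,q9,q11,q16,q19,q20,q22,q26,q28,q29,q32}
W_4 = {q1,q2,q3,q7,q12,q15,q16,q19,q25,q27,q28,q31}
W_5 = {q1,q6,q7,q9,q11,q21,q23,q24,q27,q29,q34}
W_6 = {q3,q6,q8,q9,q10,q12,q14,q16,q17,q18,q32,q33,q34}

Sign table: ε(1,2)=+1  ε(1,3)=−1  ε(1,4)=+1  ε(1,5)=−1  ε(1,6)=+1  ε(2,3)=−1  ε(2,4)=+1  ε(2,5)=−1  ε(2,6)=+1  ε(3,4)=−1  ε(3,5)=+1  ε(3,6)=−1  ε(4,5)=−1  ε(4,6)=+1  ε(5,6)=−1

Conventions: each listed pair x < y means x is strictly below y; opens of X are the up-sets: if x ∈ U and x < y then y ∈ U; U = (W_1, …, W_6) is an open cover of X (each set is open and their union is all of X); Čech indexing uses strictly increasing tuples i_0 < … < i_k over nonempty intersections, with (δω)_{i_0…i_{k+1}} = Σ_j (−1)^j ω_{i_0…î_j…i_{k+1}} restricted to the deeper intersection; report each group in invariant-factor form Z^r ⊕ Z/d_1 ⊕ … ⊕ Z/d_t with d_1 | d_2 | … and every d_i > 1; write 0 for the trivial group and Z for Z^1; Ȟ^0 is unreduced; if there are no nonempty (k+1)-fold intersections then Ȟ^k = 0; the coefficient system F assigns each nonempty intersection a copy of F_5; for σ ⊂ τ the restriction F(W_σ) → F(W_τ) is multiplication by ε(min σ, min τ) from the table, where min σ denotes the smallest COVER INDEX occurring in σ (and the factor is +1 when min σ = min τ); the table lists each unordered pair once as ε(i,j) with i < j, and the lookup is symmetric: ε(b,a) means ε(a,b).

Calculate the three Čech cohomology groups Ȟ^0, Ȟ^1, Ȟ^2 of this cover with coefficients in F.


nerve of the cover:
  W12={q4,q5,q33} W13={q5,q19,q26} W14={q1,q19,q25} W15={q1,q23,q34} W16={q14,q33,q34} W23={q5,q11,q20} W24={q7,q12,q15} W25={q7,q11,q24} W26={q8,q12,q18,q33} W34={q16,q19,q28} W35={q9,q11,q29} W36={q9,q16,q32} W45={q1,q7,q27} W46={q3,q12,q16} W56={q6,q9,q34}
  W123={q5} W126={q33} W134={q19} W145={q1} W156={q34} W235={q11} W245={q7} W246={q12} W346={q16} W356={q9}
C dims 6,15,10; δ0: rk_F5 5; δ1: rk_F5 10
Ȟ^0 = (6 − 5) − 0 = 1, so Ȟ^0 ≅ Z/5
Ȟ^1 = (15 − 10) − 5 = 0, so Ȟ^1 ≅ 0
Ȟ^2 = (10 − 0) − 10 = 0, so Ȟ^2 ≅ 0

Ȟ^0(U;F) ≅ Z/5, Ȟ^1(U;F) ≅ 0 and Ȟ^2(U;F) ≅ 0


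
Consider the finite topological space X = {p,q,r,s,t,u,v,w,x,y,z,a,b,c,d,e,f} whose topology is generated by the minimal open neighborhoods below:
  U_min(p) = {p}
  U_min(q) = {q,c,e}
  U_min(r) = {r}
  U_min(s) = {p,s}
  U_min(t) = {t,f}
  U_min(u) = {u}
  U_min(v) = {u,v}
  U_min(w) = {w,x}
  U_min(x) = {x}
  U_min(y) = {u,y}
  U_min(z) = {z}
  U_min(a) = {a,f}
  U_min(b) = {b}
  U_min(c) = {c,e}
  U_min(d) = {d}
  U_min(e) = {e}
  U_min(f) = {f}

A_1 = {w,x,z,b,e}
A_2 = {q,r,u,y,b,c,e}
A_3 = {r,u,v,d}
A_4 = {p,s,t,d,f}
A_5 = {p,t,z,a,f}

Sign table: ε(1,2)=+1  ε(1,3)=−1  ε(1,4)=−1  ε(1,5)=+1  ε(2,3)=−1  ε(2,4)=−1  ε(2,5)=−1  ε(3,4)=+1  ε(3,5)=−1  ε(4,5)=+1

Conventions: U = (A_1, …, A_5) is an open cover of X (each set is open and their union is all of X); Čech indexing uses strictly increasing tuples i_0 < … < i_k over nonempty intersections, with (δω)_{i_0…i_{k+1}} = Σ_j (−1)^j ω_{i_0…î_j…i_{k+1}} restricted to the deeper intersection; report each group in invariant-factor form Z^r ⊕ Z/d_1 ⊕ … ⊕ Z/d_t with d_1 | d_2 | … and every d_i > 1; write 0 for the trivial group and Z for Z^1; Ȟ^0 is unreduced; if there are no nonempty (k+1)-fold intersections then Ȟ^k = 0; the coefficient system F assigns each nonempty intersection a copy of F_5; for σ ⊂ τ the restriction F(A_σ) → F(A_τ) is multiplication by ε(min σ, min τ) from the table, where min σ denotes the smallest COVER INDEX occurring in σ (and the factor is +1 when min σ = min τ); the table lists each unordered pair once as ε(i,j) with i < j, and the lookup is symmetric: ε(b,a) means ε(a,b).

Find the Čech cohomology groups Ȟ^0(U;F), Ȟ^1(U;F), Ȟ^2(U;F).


nerve simplices:
  A12={b,e} A15={z} A23={r,u} A34={d} A45={p,t,f}
C dims 5,5; δ0: rk_F5 5
degree 0: 5−5−0 = 0 → Ȟ^0 ≅ 0
degree 1: 5−0−5 = 0 → Ȟ^1 ≅ 0
degree 2: 0−0−0 = 0 → Ȟ^2 ≅ 0

Ȟ^0(U;F) ≅ 0; Ȟ^1(U;F) ≅ 0; Ȟ^2(U;F) ≅ 0


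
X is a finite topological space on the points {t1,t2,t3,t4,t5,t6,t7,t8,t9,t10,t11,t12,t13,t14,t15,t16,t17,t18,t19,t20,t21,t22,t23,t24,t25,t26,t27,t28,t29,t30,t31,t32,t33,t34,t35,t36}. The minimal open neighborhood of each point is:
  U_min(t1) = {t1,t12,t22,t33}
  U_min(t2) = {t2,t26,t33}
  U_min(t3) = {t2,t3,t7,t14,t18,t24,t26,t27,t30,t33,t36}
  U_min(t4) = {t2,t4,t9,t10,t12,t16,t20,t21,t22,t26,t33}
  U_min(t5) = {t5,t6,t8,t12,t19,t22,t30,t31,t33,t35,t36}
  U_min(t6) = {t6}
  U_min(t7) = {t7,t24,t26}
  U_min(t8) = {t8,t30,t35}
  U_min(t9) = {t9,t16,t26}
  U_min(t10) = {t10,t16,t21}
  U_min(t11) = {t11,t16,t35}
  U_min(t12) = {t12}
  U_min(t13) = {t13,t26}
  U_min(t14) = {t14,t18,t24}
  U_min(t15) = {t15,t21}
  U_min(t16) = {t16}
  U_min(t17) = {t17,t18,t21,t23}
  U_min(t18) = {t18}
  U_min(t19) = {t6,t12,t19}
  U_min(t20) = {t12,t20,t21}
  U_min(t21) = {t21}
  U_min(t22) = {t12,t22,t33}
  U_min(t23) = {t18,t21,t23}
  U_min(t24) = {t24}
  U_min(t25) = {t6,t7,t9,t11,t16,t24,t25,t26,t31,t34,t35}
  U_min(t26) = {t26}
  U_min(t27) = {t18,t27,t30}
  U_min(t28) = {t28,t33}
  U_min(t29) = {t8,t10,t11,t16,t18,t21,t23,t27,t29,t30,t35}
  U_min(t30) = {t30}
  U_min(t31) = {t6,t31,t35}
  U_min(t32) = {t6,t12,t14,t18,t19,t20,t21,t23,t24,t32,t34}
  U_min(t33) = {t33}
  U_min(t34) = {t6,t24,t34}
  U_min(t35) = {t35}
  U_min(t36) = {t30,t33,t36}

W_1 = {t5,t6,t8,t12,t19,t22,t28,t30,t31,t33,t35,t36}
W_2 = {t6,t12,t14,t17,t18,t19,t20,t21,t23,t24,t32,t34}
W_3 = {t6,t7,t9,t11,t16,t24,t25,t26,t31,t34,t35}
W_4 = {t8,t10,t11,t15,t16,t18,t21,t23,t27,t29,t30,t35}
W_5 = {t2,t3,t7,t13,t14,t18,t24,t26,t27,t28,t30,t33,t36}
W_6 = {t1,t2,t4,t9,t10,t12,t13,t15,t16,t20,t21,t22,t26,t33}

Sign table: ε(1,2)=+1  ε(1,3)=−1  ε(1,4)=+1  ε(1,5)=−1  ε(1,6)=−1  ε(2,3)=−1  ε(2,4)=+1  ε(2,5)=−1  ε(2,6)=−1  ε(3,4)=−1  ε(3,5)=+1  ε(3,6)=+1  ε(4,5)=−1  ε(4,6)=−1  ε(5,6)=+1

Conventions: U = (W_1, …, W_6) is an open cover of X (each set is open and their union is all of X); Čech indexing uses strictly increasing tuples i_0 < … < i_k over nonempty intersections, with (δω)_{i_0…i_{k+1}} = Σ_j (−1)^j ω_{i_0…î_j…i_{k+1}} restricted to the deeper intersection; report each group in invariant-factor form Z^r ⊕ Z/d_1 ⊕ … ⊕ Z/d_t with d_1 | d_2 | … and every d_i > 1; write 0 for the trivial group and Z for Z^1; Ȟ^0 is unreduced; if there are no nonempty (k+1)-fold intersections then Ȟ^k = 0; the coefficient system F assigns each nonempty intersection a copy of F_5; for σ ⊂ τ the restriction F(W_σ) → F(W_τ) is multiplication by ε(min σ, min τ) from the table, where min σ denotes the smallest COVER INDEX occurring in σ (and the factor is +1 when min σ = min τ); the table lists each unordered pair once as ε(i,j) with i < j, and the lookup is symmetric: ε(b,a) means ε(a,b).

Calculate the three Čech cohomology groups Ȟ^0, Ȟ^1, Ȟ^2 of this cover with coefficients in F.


Ȟ^0 = Z/5, Ȟ^1 = 0, Ȟ^2 = 0

nerve simplices:
  W12={t6,t12,t19} W13={t6,t31,t35} W14={t8,t30,t35} W15={t28,t30,t33,t36} W16={t12,t22,t33} W23={t6,t24,t34} W24={t18,t21,t23} W25={t14,t18,t24} W26={t12,t20,t21} W34={t11,t16,t35} W35={t7,t24,t26} W36={t9,t16,t26} W45={t18,t27,t30} W46={t10,t15,t16,t21} W56={t2,t13,t26,t33}
  W123={t6} W126={t12} W134={t35} W145={t30} W156={t33} W235={t24} W245={t18} W246={t21} W346={t16} W356={t26}
C dims 6,15,10; δ0: rk_F5 5; δ1: rk_F5 10
degree 0: 6−5−0 = 1 → Ȟ^0 ≅ Z/5
degree 1: 15−10−5 = 0 → Ȟ^1 ≅ 0
degree 2: 10−0−10 = 0 → Ȟ^2 ≅ 0


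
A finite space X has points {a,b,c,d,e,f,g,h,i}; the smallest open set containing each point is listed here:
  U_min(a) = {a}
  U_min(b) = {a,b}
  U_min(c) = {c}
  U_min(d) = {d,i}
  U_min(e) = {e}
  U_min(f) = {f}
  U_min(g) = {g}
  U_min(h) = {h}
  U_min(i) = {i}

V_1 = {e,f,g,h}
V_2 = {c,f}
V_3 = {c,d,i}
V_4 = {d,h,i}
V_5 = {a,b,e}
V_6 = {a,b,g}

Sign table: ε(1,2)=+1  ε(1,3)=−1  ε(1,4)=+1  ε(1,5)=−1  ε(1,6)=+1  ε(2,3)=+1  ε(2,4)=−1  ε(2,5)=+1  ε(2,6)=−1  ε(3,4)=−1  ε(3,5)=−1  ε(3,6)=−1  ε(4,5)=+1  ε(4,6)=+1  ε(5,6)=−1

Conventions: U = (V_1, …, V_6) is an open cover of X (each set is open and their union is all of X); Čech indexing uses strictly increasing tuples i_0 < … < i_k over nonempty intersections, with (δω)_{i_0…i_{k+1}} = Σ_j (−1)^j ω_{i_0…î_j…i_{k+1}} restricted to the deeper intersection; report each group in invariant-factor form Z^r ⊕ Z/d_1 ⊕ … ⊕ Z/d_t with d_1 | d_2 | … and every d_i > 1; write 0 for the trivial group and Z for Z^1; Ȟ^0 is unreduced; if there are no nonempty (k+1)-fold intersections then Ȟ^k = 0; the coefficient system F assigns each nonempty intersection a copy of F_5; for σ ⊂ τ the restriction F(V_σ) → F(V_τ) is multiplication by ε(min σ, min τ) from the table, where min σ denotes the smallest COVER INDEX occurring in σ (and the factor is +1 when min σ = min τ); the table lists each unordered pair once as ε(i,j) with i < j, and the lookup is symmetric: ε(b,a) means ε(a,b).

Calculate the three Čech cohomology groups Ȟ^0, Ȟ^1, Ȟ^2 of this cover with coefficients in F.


nonempty overlaps:
  V12={f} V14={h} V15={e} V16={g} V23={c} V34={d,i} V56={a,b}
C dims 6,7; δ0: rk_F5 6
degree 0: 6−6−0 = 0 → Ȟ^0 ≅ 0
degree 1: 7−0−6 = 1 → Ȟ^1 ≅ Z/5
degree 2: 0−0−0 = 0 → Ȟ^2 ≅ 0

Ȟ^0 ≅ 0,  Ȟ^1 ≅ Z/5,  Ȟ^2 ≅ 0


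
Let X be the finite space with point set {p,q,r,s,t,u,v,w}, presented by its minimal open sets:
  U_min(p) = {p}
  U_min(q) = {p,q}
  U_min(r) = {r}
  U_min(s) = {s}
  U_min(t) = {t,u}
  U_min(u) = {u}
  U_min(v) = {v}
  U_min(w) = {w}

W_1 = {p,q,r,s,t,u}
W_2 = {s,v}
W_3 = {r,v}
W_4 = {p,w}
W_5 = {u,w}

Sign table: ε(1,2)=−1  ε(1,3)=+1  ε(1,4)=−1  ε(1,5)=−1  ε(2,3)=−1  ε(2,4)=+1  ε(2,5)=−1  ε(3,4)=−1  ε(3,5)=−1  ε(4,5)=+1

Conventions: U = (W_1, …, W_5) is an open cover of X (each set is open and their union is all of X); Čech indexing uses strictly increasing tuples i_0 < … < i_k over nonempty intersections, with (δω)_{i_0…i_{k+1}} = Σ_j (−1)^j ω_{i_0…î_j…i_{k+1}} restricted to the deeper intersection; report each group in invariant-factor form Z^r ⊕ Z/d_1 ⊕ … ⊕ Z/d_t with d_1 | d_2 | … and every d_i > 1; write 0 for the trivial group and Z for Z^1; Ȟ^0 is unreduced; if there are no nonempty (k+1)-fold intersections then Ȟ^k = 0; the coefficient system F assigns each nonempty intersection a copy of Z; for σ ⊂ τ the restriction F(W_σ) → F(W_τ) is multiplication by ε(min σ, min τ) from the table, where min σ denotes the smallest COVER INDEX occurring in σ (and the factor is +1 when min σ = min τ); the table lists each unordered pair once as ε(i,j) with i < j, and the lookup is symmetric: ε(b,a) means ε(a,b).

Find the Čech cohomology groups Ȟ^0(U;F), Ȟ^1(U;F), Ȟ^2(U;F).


Ȟ^0 ≅ Z, Ȟ^1 ≅ Z^2 and Ȟ^2 ≅ 0

nerve of the cover:
  W12={s} W13={r} W14={p} W15={u} W23={v} W45={w}
C dims 5,6; δ0: rk 4, SNF 1^4
Ȟ^0 = (5 − 4) − 0 = 1, so Ȟ^0 ≅ Z
Ȟ^1 = (6 − 0) − 4 = 2, so Ȟ^1 ≅ Z^2
Ȟ^2 = (0 − 0) − 0 = 0, so Ȟ^2 ≅ 0


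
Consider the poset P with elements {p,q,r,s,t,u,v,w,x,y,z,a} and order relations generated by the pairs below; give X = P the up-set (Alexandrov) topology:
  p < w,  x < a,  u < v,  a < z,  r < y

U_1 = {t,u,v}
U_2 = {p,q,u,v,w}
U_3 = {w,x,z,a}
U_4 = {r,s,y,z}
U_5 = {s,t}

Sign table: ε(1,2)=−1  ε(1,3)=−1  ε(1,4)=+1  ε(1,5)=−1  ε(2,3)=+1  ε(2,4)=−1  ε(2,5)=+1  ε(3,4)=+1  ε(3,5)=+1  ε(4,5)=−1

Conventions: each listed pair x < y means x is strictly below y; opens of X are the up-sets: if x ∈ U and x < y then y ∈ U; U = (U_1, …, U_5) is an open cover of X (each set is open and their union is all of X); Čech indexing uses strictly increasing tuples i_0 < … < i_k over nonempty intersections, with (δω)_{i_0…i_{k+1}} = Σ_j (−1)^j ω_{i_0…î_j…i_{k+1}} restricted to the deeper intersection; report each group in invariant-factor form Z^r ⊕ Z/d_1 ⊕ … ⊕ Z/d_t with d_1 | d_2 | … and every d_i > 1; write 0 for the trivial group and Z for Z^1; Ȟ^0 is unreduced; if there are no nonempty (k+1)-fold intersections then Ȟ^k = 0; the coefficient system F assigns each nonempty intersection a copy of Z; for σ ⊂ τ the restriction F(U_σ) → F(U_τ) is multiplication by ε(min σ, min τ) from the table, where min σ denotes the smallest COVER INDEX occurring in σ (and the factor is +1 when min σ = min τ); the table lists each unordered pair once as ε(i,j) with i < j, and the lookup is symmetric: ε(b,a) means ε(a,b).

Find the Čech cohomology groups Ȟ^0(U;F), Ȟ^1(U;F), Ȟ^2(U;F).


nonempty intersections:
  U12={u,v} U15={t} U23={w} U34={z} U45={s}
C dims 5,5; δ0: rk 5, SNF 1^4·2
Ȟ^0: (5−5)−0=0 ⇒ 0
Ȟ^1: (5−0)−5=0 plus torsion [2] ⇒ Z/2
Ȟ^2: (0−0)−0=0 ⇒ 0

Ȟ^0 ≅ 0,  Ȟ^1 ≅ Z/2,  Ȟ^2 ≅ 0


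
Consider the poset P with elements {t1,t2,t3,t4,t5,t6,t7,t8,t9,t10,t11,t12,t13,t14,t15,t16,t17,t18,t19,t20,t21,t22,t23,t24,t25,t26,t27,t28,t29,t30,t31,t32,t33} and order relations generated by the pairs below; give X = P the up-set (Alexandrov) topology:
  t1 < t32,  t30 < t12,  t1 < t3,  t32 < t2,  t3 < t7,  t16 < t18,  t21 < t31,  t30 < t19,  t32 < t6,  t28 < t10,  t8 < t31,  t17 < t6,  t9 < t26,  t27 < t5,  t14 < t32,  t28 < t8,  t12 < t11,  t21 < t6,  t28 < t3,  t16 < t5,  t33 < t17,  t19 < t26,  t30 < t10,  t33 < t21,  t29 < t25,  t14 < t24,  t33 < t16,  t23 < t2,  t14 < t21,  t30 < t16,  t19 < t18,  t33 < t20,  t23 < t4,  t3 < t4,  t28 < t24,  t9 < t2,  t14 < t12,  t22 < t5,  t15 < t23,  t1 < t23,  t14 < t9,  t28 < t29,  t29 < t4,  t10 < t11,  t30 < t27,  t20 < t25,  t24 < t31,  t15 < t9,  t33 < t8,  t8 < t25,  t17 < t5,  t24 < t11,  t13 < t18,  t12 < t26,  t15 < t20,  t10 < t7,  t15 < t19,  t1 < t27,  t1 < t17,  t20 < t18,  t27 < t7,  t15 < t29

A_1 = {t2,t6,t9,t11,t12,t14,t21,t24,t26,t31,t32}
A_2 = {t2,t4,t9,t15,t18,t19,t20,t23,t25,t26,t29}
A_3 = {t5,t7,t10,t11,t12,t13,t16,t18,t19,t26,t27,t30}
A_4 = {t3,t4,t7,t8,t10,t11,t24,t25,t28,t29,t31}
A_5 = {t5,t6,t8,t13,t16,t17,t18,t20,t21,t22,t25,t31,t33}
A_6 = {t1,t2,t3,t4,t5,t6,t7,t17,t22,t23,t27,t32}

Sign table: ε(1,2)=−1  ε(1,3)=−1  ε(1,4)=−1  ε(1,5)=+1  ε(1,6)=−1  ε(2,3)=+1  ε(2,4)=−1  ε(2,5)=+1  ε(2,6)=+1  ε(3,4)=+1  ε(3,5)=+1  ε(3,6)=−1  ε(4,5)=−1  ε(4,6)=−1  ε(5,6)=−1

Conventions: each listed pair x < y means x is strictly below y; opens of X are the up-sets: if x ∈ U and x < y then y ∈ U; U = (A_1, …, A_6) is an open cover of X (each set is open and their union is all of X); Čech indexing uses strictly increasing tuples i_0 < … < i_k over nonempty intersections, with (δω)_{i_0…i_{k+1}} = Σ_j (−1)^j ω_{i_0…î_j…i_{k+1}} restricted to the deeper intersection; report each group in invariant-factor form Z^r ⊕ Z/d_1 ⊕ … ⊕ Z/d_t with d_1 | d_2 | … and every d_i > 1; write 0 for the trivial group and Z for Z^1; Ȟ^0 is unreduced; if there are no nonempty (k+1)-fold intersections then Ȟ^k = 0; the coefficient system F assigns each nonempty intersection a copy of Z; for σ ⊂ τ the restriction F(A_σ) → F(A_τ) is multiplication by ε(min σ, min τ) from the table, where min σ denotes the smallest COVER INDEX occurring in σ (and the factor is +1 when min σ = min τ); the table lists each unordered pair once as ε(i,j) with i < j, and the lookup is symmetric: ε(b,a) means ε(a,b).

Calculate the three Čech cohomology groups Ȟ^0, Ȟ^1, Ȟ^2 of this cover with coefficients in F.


nerve simplices:
  A12={t2,t9,t26} A13={t11,t12,t26} A14={t11,t24,t31} A15={t6,t21,t31} A16={t2,t6,t32} A23={t18,t19,t26} A24={t4,t25,t29} A25={t18,t20,t25} A26={t2,t4,t23} A34={t7,t10,t11} A35={t5,t13,t16,t18} A36={t5,t7,t27} A45={t8,t25,t31} A46={t3,t4,t7} A56={t5,t6,t17,t22}
  A123={t26} A126={t2} A134={t11} A145={t31} A156={t6} A235={t18} A245={t25} A246={t4} A346={t7} A356={t5}
C dims 6,15,10; δ0: rk 6, SNF 1^5·2; δ1: rk 9, SNF 1^9
degree 0: 6−6−0 = 0 → Ȟ^0 ≅ 0
degree 1: 15−9−6 = 0 plus torsion [2] → Ȟ^1 ≅ Z/2
degree 2: 10−0−9 = 1 → Ȟ^2 ≅ Z

Ȟ^0 ≅ 0,  Ȟ^1 ≅ Z/2,  Ȟ^2 ≅ Z


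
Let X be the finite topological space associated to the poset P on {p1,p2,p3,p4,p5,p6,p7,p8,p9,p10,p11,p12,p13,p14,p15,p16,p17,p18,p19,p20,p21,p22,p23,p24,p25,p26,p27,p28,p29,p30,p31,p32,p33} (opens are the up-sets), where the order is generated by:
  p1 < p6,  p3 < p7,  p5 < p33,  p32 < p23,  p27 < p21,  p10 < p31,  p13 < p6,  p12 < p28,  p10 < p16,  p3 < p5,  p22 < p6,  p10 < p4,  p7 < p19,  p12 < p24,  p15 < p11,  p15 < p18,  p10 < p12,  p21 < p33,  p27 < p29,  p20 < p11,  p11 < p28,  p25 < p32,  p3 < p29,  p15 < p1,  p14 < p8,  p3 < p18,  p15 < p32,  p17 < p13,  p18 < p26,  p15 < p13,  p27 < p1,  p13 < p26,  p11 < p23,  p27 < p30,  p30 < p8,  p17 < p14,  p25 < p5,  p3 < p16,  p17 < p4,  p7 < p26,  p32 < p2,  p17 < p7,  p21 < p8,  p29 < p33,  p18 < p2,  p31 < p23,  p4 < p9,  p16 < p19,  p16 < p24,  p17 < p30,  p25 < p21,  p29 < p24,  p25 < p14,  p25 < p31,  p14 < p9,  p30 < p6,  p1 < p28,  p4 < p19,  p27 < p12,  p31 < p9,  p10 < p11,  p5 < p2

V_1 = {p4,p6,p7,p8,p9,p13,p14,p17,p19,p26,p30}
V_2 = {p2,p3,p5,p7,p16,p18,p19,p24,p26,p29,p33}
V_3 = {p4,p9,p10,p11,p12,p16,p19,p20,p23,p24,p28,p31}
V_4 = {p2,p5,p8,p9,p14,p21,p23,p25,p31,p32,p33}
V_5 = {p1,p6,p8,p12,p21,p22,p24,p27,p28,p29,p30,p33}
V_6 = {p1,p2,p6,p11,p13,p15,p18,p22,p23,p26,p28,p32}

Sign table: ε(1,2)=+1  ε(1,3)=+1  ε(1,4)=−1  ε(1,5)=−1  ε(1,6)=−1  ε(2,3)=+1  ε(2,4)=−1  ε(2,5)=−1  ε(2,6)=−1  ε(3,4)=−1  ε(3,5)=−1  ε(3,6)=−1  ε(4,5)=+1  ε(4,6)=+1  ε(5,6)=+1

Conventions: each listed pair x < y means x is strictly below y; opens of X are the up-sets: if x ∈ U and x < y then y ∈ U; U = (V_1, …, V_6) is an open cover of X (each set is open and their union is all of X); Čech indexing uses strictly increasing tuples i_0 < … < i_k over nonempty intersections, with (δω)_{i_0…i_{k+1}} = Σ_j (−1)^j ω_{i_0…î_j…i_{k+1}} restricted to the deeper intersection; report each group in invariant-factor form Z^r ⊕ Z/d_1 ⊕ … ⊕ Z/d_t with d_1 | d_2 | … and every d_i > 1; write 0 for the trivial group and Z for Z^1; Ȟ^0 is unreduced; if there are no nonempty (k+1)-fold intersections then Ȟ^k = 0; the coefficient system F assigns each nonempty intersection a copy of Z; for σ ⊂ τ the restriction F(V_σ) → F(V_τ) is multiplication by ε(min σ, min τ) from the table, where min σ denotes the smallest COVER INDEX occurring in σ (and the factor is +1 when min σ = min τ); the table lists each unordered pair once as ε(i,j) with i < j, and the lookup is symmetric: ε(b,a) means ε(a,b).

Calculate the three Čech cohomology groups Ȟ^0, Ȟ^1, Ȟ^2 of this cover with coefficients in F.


nerve of the cover:
  V12={p7,p19,p26} V13={p4,p9,p19} V14={p8,p9,p14} V15={p6,p8,p30} V16={p6,p13,p26} V23={p16,p19,p24} V24={p2,p5,p33} V25={p24,p29,p33} V26={p2,p18,p26} V34={p9,p23,p31} V35={p12,p24,p28} V36={p11,p23,p28} V45={p8,p21,p33} V46={p2,p23,p32} V56={p1,p6,p22,p28}
  V123={p19} V126={p26} V134={p9} V145={p8} V156={p6} V235={p24} V245={p33} V246={p2} V346={p23} V356={p28}
C dims 6,15,10; δ0: rk 5, SNF 1^5; δ1: rk 10, SNF 1^9·2
Ȟ^0 = (6 − 5) − 0 = 1, so Ȟ^0 ≅ Z
Ȟ^1 = (15 − 10) − 5 = 0, so Ȟ^1 ≅ 0
Ȟ^2 = (10 − 0) − 10 = 0 plus torsion [2], so Ȟ^2 ≅ Z/2

Ȟ^0(U;F) ≅ Z; Ȟ^1(U;F) ≅ 0; Ȟ^2(U;F) ≅ Z/2
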